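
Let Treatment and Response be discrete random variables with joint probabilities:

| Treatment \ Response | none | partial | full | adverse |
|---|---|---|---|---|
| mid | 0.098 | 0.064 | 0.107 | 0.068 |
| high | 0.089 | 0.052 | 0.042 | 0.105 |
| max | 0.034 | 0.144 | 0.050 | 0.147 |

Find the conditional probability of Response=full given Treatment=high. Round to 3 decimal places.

P(Treatment=high) = 0.089 + 0.052 + 0.042 + 0.105 = 0.288.
P(Response=full | Treatment=high) = 0.042/0.288 = 0.146.

0.146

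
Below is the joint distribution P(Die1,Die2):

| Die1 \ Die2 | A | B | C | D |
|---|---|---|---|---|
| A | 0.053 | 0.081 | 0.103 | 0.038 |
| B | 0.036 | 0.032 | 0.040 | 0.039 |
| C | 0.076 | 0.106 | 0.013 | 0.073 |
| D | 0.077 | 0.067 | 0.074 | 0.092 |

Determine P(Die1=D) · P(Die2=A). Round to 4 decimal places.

P(Die1=D) = 0.077 + 0.067 + 0.074 + 0.092 = 0.310.
P(Die2=A) = 0.053 + 0.036 + 0.076 + 0.077 = 0.242.
Product: 0.310 × 0.242 = 0.0750.

0.0750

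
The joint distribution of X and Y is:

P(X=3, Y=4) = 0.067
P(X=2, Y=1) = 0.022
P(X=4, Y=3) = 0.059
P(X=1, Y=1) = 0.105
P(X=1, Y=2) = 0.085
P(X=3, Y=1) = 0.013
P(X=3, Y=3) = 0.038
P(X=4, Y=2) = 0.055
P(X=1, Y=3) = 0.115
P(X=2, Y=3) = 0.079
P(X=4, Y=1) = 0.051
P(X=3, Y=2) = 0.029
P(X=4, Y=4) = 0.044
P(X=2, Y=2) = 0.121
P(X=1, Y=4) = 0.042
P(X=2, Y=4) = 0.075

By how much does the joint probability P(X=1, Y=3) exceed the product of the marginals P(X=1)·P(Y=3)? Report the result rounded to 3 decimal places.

P(X=1) = 0.105 + 0.085 + 0.115 + 0.042 = 0.347.
P(Y=3) = 0.115 + 0.079 + 0.038 + 0.059 = 0.291.
P(X=1, Y=3) − P(X=1)P(Y=3) = 0.115 − 0.347×0.291 = 0.014.

0.014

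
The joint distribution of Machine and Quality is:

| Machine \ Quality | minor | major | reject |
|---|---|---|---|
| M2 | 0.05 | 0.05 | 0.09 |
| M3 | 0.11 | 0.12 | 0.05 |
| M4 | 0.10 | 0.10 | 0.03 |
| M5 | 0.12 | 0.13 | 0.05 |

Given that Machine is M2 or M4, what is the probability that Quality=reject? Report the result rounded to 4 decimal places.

P(Machine=M2) = 0.05 + 0.05 + 0.09 = 0.19.
P(Machine=M4) = 0.10 + 0.10 + 0.03 = 0.23.
P(Machine ∈ {M2, M4}) = 0.19 + 0.23 = 0.42; P(Quality=reject, Machine ∈ {M2, M4}) = 0.09 + 0.03 = 0.12.
P(Quality=reject | Machine ∈ {M2, M4}) = 0.12/0.42 = 0.2857.

0.2857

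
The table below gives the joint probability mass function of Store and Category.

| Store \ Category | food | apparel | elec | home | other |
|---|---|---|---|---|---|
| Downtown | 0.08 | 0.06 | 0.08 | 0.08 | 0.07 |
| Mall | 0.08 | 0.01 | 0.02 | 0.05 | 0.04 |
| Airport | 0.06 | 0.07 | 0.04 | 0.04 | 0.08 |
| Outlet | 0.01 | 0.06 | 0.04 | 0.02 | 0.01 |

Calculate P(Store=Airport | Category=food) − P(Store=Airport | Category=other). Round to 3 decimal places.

P(Category=food) = 0.08 + 0.08 + 0.06 + 0.01 = 0.23; P(Store=Airport | Category=food) = 0.06/0.23 = 0.2609.
P(Category=other) = 0.07 + 0.04 + 0.08 + 0.01 = 0.20; P(Store=Airport | Category=other) = 0.08/0.20 = 0.4000.
Difference = -0.139.

-0.139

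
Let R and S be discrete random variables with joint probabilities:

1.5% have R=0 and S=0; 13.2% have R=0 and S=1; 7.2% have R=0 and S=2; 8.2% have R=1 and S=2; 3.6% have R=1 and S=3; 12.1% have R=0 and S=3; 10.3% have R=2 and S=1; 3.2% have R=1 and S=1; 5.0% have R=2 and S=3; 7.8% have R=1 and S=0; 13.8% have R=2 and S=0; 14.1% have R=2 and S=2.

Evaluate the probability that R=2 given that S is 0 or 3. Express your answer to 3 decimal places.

0.429

P(S=0) = 0.015 + 0.078 + 0.138 = 0.231.
P(S=3) = 0.121 + 0.036 + 0.050 = 0.207.
P(S ∈ {0, 3}) = 0.231 + 0.207 = 0.438; P(R=2, S ∈ {0, 3}) = 0.138 + 0.050 = 0.188.
P(R=2 | S ∈ {0, 3}) = 0.188/0.438 = 0.429.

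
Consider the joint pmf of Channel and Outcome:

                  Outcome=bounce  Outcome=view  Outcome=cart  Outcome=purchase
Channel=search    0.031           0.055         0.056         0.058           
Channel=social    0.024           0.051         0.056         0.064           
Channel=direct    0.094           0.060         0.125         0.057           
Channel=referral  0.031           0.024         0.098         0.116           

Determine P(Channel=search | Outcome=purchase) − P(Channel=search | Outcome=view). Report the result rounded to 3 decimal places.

-0.093

P(Outcome=purchase) = 0.058 + 0.064 + 0.057 + 0.116 = 0.295; P(Channel=search | Outcome=purchase) = 0.058/0.295 = 0.1966.
P(Outcome=view) = 0.055 + 0.051 + 0.060 + 0.024 = 0.190; P(Channel=search | Outcome=view) = 0.055/0.190 = 0.2895.
Difference = -0.093.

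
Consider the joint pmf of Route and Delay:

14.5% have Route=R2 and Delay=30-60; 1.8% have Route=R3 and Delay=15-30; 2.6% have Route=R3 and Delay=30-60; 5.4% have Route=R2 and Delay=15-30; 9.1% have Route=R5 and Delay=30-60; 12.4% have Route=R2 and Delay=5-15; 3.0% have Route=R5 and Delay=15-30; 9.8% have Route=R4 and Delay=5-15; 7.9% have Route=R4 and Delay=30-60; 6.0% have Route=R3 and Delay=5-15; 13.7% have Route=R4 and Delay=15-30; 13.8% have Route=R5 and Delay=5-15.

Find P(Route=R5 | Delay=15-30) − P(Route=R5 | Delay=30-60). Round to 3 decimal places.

-0.141

P(Delay=15-30) = 0.054 + 0.018 + 0.137 + 0.030 = 0.239; P(Route=R5 | Delay=15-30) = 0.030/0.239 = 0.1255.
P(Delay=30-60) = 0.145 + 0.026 + 0.079 + 0.091 = 0.341; P(Route=R5 | Delay=30-60) = 0.091/0.341 = 0.2669.
Difference = -0.141.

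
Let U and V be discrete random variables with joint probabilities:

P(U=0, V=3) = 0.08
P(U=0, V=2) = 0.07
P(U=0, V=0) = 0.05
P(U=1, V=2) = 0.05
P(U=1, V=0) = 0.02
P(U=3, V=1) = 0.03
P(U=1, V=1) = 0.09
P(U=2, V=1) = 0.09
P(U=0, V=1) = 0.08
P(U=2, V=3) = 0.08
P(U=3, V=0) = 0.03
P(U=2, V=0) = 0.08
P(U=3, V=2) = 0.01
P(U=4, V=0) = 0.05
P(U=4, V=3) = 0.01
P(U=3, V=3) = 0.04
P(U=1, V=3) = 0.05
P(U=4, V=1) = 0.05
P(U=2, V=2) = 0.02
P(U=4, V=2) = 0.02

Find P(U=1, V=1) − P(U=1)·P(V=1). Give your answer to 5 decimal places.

P(U=1) = 0.02 + 0.09 + 0.05 + 0.05 = 0.21.
P(V=1) = 0.08 + 0.09 + 0.09 + 0.03 + 0.05 = 0.34.
P(U=1, V=1) − P(U=1)P(V=1) = 0.09 − 0.21×0.34 = 0.01860.

0.01860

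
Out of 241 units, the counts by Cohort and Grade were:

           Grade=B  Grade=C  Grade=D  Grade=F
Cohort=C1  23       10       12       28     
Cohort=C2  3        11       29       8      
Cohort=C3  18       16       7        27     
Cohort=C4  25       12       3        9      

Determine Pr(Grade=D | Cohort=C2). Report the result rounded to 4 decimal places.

0.5686

Total with Cohort=C2: 3 + 11 + 29 + 8 = 51.
P(Grade=D | Cohort=C2) = 29/51 = 0.5686.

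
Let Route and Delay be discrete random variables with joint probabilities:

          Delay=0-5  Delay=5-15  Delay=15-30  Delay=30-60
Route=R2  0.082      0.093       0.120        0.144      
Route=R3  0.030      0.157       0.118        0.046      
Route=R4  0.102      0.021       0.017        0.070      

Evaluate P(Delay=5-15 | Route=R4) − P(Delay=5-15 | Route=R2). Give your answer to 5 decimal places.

P(Route=R4) = 0.102 + 0.021 + 0.017 + 0.070 = 0.210; P(Delay=5-15 | Route=R4) = 0.021/0.210 = 0.100000.
P(Route=R2) = 0.082 + 0.093 + 0.120 + 0.144 = 0.439; P(Delay=5-15 | Route=R2) = 0.093/0.439 = 0.211845.
Difference = -0.11185.

-0.11185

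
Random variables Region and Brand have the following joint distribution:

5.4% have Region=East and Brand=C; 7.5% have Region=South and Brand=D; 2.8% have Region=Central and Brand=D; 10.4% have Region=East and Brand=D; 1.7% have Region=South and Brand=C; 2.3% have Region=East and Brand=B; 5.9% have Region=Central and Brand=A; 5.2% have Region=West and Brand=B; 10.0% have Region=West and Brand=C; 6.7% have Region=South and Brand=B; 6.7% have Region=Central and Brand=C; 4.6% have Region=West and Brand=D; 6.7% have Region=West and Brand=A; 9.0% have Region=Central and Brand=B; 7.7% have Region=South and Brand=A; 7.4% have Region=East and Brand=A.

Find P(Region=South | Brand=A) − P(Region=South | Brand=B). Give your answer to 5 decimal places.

-0.01081

P(Brand=A) = 0.077 + 0.074 + 0.067 + 0.059 = 0.277; P(Region=South | Brand=A) = 0.077/0.277 = 0.277978.
P(Brand=B) = 0.067 + 0.023 + 0.052 + 0.090 = 0.232; P(Region=South | Brand=B) = 0.067/0.232 = 0.288793.
Difference = -0.01081.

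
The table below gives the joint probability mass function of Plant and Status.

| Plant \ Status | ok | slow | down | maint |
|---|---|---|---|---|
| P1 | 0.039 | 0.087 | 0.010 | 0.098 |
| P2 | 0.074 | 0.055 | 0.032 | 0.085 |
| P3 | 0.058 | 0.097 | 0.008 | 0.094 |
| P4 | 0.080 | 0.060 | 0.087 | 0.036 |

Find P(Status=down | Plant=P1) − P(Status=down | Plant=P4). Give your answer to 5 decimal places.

P(Plant=P1) = 0.039 + 0.087 + 0.010 + 0.098 = 0.234; P(Status=down | Plant=P1) = 0.010/0.234 = 0.042735.
P(Plant=P4) = 0.080 + 0.060 + 0.087 + 0.036 = 0.263; P(Status=down | Plant=P4) = 0.087/0.263 = 0.330798.
Difference = -0.28806.

-0.28806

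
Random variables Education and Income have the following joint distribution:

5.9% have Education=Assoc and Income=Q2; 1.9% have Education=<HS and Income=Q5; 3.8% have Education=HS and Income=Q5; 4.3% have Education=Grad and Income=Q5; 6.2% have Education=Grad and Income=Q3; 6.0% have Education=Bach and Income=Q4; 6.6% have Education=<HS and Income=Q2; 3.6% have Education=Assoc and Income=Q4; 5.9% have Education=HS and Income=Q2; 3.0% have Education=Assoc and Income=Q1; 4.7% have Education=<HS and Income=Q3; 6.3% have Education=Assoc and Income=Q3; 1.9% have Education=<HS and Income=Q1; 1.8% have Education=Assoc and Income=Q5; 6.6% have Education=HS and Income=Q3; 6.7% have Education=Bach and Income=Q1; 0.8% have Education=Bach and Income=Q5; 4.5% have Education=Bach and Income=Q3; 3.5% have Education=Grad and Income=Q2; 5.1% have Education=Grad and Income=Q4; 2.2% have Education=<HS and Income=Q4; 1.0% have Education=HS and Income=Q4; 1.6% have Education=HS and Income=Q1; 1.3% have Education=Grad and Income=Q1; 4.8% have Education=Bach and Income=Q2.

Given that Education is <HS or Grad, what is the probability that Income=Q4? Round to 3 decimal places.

0.194

P(Education=<HS) = 0.019 + 0.066 + 0.047 + 0.022 + 0.019 = 0.173.
P(Education=Grad) = 0.013 + 0.035 + 0.062 + 0.051 + 0.043 = 0.204.
P(Education ∈ {<HS, Grad}) = 0.173 + 0.204 = 0.377; P(Income=Q4, Education ∈ {<HS, Grad}) = 0.022 + 0.051 = 0.073.
P(Income=Q4 | Education ∈ {<HS, Grad}) = 0.073/0.377 = 0.194.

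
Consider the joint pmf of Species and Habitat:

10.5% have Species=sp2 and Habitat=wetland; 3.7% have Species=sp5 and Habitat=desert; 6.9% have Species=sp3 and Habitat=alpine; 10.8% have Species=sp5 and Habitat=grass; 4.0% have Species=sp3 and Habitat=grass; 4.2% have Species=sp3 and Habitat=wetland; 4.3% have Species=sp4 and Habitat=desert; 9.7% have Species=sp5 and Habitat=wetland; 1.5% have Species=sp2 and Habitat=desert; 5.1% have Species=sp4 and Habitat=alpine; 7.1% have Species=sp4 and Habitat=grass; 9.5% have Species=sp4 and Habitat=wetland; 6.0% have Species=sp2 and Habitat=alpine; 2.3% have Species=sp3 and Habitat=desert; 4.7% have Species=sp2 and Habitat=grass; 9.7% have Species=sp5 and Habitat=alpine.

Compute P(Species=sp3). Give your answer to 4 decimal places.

P(Species=sp3) = 0.040 + 0.042 + 0.023 + 0.069 = 0.174.

0.1740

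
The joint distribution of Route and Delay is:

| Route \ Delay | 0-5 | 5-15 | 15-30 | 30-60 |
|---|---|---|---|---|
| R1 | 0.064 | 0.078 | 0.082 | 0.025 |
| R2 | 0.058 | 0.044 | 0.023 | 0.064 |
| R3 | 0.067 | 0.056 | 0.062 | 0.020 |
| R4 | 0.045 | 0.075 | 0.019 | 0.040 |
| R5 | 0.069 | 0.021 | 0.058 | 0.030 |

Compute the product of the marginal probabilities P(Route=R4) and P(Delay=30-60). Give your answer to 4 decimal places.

P(Route=R4) = 0.045 + 0.075 + 0.019 + 0.040 = 0.179.
P(Delay=30-60) = 0.025 + 0.064 + 0.020 + 0.040 + 0.030 = 0.179.
Product: 0.179 × 0.179 = 0.0320.

0.0320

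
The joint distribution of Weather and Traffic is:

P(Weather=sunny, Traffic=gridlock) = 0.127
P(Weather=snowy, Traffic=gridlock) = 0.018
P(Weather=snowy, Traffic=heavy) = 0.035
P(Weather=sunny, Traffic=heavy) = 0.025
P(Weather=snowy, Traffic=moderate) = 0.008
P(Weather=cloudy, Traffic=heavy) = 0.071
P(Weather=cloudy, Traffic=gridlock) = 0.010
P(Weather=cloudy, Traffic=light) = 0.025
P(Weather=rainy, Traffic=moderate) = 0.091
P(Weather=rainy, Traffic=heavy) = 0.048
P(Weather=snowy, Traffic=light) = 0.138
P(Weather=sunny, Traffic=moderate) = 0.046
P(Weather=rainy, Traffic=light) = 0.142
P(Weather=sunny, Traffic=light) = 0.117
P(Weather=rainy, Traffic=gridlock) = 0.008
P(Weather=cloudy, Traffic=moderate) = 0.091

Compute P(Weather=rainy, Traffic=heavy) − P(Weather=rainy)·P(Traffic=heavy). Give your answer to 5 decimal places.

-0.00373

P(Weather=rainy) = 0.142 + 0.091 + 0.048 + 0.008 = 0.289.
P(Traffic=heavy) = 0.025 + 0.071 + 0.048 + 0.035 = 0.179.
P(Weather=rainy, Traffic=heavy) − P(Weather=rainy)P(Traffic=heavy) = 0.048 − 0.289×0.179 = -0.00373.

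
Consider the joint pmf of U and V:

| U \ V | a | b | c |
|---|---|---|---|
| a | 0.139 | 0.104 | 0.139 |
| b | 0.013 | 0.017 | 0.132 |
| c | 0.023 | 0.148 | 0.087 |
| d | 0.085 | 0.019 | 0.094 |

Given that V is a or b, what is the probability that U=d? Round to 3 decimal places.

P(V=a) = 0.139 + 0.013 + 0.023 + 0.085 = 0.260.
P(V=b) = 0.104 + 0.017 + 0.148 + 0.019 = 0.288.
P(V ∈ {a, b}) = 0.260 + 0.288 = 0.548; P(U=d, V ∈ {a, b}) = 0.085 + 0.019 = 0.104.
P(U=d | V ∈ {a, b}) = 0.104/0.548 = 0.190.

0.190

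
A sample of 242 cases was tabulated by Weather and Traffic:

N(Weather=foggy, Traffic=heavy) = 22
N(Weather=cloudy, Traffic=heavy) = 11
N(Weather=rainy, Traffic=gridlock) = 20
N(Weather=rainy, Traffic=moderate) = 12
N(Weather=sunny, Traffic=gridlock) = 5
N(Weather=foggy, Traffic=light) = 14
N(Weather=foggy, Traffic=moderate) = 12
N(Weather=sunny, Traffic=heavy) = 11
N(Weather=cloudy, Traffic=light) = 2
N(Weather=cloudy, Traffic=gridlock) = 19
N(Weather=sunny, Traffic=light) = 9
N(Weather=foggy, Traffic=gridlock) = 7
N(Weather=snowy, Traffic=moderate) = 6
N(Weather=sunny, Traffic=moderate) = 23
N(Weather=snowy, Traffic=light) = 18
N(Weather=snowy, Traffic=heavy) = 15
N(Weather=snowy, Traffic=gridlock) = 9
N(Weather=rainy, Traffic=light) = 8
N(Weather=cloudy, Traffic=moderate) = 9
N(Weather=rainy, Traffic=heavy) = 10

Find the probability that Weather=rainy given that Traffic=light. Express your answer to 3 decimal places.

Total with Traffic=light: 9 + 2 + 8 + 18 + 14 = 51.
P(Weather=rainy | Traffic=light) = 8/51 = 0.157.

0.157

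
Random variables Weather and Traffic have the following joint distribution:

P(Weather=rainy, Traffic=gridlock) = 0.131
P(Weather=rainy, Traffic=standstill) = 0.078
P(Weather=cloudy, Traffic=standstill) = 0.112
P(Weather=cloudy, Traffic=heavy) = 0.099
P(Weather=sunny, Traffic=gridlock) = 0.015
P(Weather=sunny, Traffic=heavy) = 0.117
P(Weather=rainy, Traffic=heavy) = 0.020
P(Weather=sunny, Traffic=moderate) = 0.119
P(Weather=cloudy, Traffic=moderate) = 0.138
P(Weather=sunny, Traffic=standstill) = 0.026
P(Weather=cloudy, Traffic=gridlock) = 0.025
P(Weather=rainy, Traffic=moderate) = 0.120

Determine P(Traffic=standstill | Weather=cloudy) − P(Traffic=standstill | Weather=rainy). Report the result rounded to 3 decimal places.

0.076

P(Weather=cloudy) = 0.138 + 0.099 + 0.025 + 0.112 = 0.374; P(Traffic=standstill | Weather=cloudy) = 0.112/0.374 = 0.2995.
P(Weather=rainy) = 0.120 + 0.020 + 0.131 + 0.078 = 0.349; P(Traffic=standstill | Weather=rainy) = 0.078/0.349 = 0.2235.
Difference = 0.076.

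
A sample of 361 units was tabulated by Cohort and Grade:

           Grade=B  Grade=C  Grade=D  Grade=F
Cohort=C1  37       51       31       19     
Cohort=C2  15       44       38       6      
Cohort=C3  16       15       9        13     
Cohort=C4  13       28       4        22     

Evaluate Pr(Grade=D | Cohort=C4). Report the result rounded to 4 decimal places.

0.0597

Total with Cohort=C4: 13 + 28 + 4 + 22 = 67.
P(Grade=D | Cohort=C4) = 4/67 = 0.0597.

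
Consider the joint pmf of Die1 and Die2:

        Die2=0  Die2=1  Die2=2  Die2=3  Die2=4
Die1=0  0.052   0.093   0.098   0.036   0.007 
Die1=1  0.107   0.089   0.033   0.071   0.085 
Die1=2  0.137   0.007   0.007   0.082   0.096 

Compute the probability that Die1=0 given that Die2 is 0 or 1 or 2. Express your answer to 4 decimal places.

P(Die2=0) = 0.052 + 0.107 + 0.137 = 0.296.
P(Die2=1) = 0.093 + 0.089 + 0.007 = 0.189.
P(Die2=2) = 0.098 + 0.033 + 0.007 = 0.138.
P(Die2 ∈ {0, 1, 2}) = 0.296 + 0.189 + 0.138 = 0.623; P(Die1=0, Die2 ∈ {0, 1, 2}) = 0.052 + 0.093 + 0.098 = 0.243.
P(Die1=0 | Die2 ∈ {0, 1, 2}) = 0.243/0.623 = 0.3900.

0.3900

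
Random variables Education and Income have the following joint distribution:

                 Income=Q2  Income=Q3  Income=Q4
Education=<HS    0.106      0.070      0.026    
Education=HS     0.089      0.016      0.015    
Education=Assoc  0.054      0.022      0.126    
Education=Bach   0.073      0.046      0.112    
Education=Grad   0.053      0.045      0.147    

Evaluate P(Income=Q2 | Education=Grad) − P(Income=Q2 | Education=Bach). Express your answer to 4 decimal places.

-0.0997

P(Education=Grad) = 0.053 + 0.045 + 0.147 = 0.245; P(Income=Q2 | Education=Grad) = 0.053/0.245 = 0.21633.
P(Education=Bach) = 0.073 + 0.046 + 0.112 = 0.231; P(Income=Q2 | Education=Bach) = 0.073/0.231 = 0.31602.
Difference = -0.0997.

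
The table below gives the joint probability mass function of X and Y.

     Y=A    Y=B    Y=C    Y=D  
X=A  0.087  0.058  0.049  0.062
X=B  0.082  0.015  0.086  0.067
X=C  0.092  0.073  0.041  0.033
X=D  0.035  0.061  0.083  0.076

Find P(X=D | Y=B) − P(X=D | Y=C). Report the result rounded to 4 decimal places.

-0.0258

P(Y=B) = 0.058 + 0.015 + 0.073 + 0.061 = 0.207; P(X=D | Y=B) = 0.061/0.207 = 0.29469.
P(Y=C) = 0.049 + 0.086 + 0.041 + 0.083 = 0.259; P(X=D | Y=C) = 0.083/0.259 = 0.32046.
Difference = -0.0258.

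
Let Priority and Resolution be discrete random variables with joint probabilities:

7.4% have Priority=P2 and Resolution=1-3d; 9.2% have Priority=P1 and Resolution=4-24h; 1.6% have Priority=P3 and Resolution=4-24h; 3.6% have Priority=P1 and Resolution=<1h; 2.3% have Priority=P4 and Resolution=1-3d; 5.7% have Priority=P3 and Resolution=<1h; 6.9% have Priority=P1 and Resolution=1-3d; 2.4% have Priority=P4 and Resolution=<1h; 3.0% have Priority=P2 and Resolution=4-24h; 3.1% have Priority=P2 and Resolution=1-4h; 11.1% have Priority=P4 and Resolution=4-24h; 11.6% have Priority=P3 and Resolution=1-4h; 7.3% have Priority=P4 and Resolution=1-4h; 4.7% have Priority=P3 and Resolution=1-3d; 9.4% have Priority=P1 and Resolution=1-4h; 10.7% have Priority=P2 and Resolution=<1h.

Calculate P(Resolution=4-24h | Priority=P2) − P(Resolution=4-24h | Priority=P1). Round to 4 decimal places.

-0.1922

P(Priority=P2) = 0.107 + 0.031 + 0.030 + 0.074 = 0.242; P(Resolution=4-24h | Priority=P2) = 0.030/0.242 = 0.12397.
P(Priority=P1) = 0.036 + 0.094 + 0.092 + 0.069 = 0.291; P(Resolution=4-24h | Priority=P1) = 0.092/0.291 = 0.31615.
Difference = -0.1922.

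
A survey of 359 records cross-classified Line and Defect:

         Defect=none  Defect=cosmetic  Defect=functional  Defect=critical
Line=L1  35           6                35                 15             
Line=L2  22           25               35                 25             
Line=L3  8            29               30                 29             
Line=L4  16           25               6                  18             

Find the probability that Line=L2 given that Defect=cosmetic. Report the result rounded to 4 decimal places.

Total with Defect=cosmetic: 6 + 25 + 29 + 25 = 85.
P(Line=L2 | Defect=cosmetic) = 25/85 = 0.2941.

0.2941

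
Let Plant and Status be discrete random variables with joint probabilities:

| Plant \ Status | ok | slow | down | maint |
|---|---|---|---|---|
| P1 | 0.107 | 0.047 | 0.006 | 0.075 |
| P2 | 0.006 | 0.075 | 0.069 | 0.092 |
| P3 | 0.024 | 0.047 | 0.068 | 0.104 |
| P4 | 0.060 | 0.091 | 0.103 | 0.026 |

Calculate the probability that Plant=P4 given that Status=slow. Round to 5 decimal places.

0.35000

P(Status=slow) = 0.047 + 0.075 + 0.047 + 0.091 = 0.260.
P(Plant=P4 | Status=slow) = 0.091/0.260 = 0.35000.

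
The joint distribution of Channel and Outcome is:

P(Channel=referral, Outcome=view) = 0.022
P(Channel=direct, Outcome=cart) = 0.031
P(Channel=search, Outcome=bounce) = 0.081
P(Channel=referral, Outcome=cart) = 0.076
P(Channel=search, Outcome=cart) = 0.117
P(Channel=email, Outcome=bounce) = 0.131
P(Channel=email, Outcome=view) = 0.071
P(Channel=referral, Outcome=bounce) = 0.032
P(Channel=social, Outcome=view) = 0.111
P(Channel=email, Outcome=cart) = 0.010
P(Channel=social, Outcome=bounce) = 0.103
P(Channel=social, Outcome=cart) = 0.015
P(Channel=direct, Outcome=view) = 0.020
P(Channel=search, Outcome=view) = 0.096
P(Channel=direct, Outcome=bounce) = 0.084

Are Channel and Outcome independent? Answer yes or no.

P(Channel=search) = 0.294 and P(Outcome=bounce) = 0.431, so their product is 0.12671, but P(Channel=search, Outcome=bounce) = 0.081. Since these differ, Channel and Outcome are not independent.

no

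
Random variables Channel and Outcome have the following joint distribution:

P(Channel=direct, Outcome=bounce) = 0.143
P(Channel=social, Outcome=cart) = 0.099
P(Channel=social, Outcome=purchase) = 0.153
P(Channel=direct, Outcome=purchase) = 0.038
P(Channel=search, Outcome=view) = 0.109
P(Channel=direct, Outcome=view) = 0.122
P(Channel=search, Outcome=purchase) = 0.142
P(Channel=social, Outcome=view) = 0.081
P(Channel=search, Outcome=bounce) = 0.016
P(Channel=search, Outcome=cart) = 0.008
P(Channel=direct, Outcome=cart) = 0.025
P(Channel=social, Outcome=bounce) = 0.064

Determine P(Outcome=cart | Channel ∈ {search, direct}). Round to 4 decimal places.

P(Channel=search) = 0.016 + 0.109 + 0.008 + 0.142 = 0.275.
P(Channel=direct) = 0.143 + 0.122 + 0.025 + 0.038 = 0.328.
P(Channel ∈ {search, direct}) = 0.275 + 0.328 = 0.603; P(Outcome=cart, Channel ∈ {search, direct}) = 0.008 + 0.025 = 0.033.
P(Outcome=cart | Channel ∈ {search, direct}) = 0.033/0.603 = 0.0547.

0.0547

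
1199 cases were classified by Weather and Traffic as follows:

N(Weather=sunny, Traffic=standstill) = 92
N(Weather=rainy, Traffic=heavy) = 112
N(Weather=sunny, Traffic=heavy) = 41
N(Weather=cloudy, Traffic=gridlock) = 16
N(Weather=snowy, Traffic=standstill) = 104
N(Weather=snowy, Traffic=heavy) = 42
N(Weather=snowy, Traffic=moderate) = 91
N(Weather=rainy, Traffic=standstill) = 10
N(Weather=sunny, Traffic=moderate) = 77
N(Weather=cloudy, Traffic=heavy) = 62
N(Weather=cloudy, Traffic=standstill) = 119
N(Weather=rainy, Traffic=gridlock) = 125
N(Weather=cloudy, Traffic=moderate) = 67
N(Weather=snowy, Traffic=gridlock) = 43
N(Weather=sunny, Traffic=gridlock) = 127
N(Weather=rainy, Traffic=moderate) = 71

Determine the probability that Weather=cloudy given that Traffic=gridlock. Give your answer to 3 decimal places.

0.051

Total with Traffic=gridlock: 127 + 16 + 125 + 43 = 311.
P(Weather=cloudy | Traffic=gridlock) = 16/311 = 0.051.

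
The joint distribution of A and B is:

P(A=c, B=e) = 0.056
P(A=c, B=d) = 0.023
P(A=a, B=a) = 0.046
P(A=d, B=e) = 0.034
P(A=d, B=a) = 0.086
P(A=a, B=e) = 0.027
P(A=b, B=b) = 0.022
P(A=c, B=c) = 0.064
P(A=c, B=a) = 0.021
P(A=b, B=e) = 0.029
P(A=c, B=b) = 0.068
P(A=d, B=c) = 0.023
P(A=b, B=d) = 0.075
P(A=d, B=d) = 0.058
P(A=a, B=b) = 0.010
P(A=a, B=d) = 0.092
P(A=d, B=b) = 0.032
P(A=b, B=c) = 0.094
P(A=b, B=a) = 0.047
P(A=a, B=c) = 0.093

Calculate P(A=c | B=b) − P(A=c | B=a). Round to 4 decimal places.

P(B=b) = 0.010 + 0.022 + 0.068 + 0.032 = 0.132; P(A=c | B=b) = 0.068/0.132 = 0.51515.
P(B=a) = 0.046 + 0.047 + 0.021 + 0.086 = 0.200; P(A=c | B=a) = 0.021/0.200 = 0.10500.
Difference = 0.4102.

0.4102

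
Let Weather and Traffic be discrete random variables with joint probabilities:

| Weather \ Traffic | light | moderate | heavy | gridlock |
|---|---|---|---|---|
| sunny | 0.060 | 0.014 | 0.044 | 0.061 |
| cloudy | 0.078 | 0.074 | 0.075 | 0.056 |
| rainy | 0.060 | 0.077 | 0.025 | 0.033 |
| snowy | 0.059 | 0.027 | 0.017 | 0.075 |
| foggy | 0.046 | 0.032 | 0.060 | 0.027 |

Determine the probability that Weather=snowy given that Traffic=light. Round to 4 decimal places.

0.1947

P(Traffic=light) = 0.060 + 0.078 + 0.060 + 0.059 + 0.046 = 0.303.
P(Weather=snowy | Traffic=light) = 0.059/0.303 = 0.1947.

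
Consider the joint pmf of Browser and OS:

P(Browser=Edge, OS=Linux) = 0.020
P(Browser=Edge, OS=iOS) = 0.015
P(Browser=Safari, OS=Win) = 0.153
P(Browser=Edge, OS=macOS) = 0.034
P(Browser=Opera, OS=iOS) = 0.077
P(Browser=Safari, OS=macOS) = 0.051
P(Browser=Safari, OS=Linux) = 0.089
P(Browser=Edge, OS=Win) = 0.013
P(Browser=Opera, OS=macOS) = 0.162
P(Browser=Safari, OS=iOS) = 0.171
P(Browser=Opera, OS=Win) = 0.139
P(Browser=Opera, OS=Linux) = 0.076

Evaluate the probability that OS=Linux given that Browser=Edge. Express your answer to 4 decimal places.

P(Browser=Edge) = 0.013 + 0.034 + 0.020 + 0.015 = 0.082.
P(OS=Linux | Browser=Edge) = 0.020/0.082 = 0.2439.

0.2439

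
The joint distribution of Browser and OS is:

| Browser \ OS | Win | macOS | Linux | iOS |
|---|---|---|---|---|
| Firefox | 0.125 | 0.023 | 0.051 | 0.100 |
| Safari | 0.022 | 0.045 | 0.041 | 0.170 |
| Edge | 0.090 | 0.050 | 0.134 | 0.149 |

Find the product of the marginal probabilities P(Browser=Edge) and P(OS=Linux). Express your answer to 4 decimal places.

P(Browser=Edge) = 0.090 + 0.050 + 0.134 + 0.149 = 0.423.
P(OS=Linux) = 0.051 + 0.041 + 0.134 = 0.226.
Product: 0.423 × 0.226 = 0.0956.

0.0956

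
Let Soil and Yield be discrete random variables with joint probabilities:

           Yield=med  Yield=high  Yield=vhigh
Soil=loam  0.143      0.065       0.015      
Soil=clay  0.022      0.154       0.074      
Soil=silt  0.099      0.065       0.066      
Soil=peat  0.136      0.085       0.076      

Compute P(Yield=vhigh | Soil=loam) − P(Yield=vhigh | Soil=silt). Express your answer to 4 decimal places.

P(Soil=loam) = 0.143 + 0.065 + 0.015 = 0.223; P(Yield=vhigh | Soil=loam) = 0.015/0.223 = 0.06726.
P(Soil=silt) = 0.099 + 0.065 + 0.066 = 0.230; P(Yield=vhigh | Soil=silt) = 0.066/0.230 = 0.28696.
Difference = -0.2197.

-0.2197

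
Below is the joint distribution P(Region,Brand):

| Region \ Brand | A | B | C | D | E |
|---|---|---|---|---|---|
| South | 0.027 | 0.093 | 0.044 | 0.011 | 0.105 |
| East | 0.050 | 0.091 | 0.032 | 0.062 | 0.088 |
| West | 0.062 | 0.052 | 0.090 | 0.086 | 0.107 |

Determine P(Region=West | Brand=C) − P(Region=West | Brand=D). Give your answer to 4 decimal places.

0.0013

P(Brand=C) = 0.044 + 0.032 + 0.090 = 0.166; P(Region=West | Brand=C) = 0.090/0.166 = 0.54217.
P(Brand=D) = 0.011 + 0.062 + 0.086 = 0.159; P(Region=West | Brand=D) = 0.086/0.159 = 0.54088.
Difference = 0.0013.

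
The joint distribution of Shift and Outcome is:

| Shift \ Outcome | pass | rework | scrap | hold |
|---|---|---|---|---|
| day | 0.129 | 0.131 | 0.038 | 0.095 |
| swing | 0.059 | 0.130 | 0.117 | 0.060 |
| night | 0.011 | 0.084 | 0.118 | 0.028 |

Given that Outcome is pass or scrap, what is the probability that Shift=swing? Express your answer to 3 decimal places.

P(Outcome=pass) = 0.129 + 0.059 + 0.011 = 0.199.
P(Outcome=scrap) = 0.038 + 0.117 + 0.118 = 0.273.
P(Outcome ∈ {pass, scrap}) = 0.199 + 0.273 = 0.472; P(Shift=swing, Outcome ∈ {pass, scrap}) = 0.059 + 0.117 = 0.176.
P(Shift=swing | Outcome ∈ {pass, scrap}) = 0.176/0.472 = 0.373.

0.373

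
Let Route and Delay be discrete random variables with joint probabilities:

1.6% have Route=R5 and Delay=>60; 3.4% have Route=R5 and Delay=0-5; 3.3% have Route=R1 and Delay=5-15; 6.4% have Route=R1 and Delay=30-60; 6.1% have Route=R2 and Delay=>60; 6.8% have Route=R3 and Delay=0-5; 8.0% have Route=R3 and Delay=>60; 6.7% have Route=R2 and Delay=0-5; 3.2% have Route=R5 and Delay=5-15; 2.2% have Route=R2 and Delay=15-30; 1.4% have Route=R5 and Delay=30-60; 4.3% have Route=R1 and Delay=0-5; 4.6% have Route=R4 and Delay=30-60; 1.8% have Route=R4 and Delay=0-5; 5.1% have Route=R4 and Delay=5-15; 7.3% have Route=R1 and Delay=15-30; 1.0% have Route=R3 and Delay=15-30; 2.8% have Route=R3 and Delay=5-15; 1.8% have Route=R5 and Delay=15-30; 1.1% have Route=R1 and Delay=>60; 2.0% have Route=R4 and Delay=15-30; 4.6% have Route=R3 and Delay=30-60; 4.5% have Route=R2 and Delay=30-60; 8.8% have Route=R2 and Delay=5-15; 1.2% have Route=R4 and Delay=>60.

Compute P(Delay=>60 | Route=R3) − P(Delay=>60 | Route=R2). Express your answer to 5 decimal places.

P(Route=R3) = 0.068 + 0.028 + 0.010 + 0.046 + 0.080 = 0.232; P(Delay=>60 | Route=R3) = 0.080/0.232 = 0.344828.
P(Route=R2) = 0.067 + 0.088 + 0.022 + 0.045 + 0.061 = 0.283; P(Delay=>60 | Route=R2) = 0.061/0.283 = 0.215548.
Difference = 0.12928.

0.12928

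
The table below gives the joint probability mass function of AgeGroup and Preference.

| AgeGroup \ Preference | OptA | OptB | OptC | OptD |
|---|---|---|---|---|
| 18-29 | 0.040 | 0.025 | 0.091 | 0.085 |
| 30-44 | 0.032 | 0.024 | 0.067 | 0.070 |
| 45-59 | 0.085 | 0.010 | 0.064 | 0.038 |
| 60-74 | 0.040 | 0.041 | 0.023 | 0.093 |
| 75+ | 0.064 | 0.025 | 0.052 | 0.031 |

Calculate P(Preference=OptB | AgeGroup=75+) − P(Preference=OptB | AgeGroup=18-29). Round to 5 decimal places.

P(AgeGroup=75+) = 0.064 + 0.025 + 0.052 + 0.031 = 0.172; P(Preference=OptB | AgeGroup=75+) = 0.025/0.172 = 0.145349.
P(AgeGroup=18-29) = 0.040 + 0.025 + 0.091 + 0.085 = 0.241; P(Preference=OptB | AgeGroup=18-29) = 0.025/0.241 = 0.103734.
Difference = 0.04161.

0.04161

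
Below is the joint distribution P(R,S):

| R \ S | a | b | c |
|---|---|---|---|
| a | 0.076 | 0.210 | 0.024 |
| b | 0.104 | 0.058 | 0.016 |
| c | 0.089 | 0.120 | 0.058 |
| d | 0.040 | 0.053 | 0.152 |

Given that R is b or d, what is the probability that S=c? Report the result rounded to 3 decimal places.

0.397

P(R=b) = 0.104 + 0.058 + 0.016 = 0.178.
P(R=d) = 0.040 + 0.053 + 0.152 = 0.245.
P(R ∈ {b, d}) = 0.178 + 0.245 = 0.423; P(S=c, R ∈ {b, d}) = 0.016 + 0.152 = 0.168.
P(S=c | R ∈ {b, d}) = 0.168/0.423 = 0.397.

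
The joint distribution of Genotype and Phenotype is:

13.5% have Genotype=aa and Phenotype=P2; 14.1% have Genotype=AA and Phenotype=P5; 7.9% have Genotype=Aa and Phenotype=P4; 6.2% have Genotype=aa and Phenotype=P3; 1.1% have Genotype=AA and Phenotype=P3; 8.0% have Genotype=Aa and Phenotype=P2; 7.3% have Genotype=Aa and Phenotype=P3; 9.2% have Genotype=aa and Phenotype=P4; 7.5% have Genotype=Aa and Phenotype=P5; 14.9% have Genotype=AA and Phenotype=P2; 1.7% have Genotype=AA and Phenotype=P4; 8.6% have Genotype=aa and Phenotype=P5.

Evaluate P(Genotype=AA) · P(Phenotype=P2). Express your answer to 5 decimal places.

0.11575

P(Genotype=AA) = 0.149 + 0.011 + 0.017 + 0.141 = 0.318.
P(Phenotype=P2) = 0.149 + 0.080 + 0.135 = 0.364.
Product: 0.318 × 0.364 = 0.11575.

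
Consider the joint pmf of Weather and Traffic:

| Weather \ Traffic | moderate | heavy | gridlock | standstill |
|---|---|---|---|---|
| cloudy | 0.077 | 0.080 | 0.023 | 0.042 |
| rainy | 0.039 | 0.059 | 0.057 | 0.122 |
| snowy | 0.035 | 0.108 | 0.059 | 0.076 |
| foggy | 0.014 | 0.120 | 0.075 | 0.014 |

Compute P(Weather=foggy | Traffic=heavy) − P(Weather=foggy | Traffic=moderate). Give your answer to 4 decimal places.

P(Traffic=heavy) = 0.080 + 0.059 + 0.108 + 0.120 = 0.367; P(Weather=foggy | Traffic=heavy) = 0.120/0.367 = 0.32698.
P(Traffic=moderate) = 0.077 + 0.039 + 0.035 + 0.014 = 0.165; P(Weather=foggy | Traffic=moderate) = 0.014/0.165 = 0.08485.
Difference = 0.2421.

0.2421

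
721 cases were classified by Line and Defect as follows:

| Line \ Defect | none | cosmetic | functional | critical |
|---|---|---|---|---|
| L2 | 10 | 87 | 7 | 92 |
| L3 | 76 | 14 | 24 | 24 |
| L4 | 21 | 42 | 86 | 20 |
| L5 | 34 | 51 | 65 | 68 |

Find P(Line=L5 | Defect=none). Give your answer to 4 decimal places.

0.2411

Total with Defect=none: 10 + 76 + 21 + 34 = 141.
P(Line=L5 | Defect=none) = 34/141 = 0.2411.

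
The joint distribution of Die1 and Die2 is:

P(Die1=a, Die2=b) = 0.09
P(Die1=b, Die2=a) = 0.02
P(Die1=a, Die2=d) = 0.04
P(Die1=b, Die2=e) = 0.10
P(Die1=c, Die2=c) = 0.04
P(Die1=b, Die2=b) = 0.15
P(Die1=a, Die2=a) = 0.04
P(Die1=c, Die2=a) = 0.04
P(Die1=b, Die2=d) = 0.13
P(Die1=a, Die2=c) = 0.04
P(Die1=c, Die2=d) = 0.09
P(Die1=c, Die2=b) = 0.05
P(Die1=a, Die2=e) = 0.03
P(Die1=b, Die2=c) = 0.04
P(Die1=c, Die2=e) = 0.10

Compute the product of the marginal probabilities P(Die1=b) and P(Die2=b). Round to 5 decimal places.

0.12760

P(Die1=b) = 0.02 + 0.15 + 0.04 + 0.13 + 0.10 = 0.44.
P(Die2=b) = 0.09 + 0.15 + 0.05 = 0.29.
Product: 0.44 × 0.29 = 0.12760.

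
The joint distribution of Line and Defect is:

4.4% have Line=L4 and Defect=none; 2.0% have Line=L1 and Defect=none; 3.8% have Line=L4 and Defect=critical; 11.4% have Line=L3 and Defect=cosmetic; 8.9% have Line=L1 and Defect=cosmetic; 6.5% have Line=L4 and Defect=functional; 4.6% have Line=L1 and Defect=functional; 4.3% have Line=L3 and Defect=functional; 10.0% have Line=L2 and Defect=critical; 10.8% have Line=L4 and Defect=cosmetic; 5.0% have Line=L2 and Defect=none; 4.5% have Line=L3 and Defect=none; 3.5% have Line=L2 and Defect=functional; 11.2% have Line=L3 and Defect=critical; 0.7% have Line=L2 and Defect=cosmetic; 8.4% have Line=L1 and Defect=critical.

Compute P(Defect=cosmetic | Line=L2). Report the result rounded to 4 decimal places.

0.0365

P(Line=L2) = 0.050 + 0.007 + 0.035 + 0.100 = 0.192.
P(Defect=cosmetic | Line=L2) = 0.007/0.192 = 0.0365.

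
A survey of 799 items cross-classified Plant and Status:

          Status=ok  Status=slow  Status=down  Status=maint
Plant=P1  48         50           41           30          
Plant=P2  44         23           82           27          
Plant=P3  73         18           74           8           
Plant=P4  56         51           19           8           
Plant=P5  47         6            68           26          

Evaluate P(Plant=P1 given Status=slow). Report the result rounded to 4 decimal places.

0.3378

Total with Status=slow: 50 + 23 + 18 + 51 + 6 = 148.
P(Plant=P1 | Status=slow) = 50/148 = 0.3378.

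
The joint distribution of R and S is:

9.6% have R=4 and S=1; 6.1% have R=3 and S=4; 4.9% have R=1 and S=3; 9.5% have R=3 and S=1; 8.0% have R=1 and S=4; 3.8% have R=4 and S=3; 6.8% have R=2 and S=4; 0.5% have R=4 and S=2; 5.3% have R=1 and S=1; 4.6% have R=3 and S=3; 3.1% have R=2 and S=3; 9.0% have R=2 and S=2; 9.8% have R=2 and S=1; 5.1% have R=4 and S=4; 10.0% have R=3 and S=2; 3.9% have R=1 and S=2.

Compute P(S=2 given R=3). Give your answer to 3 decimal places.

P(R=3) = 0.095 + 0.100 + 0.046 + 0.061 = 0.302.
P(S=2 | R=3) = 0.100/0.302 = 0.331.

0.331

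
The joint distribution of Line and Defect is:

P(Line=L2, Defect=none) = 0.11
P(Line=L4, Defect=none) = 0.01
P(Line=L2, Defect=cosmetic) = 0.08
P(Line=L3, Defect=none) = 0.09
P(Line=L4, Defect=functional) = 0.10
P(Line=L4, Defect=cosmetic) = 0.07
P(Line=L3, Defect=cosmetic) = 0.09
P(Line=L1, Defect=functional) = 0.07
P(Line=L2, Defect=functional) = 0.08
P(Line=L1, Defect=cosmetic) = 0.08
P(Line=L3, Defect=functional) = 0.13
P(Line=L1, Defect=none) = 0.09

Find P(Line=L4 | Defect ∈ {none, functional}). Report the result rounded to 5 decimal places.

0.16176

P(Defect=none) = 0.09 + 0.11 + 0.09 + 0.01 = 0.30.
P(Defect=functional) = 0.07 + 0.08 + 0.13 + 0.10 = 0.38.
P(Defect ∈ {none, functional}) = 0.30 + 0.38 = 0.68; P(Line=L4, Defect ∈ {none, functional}) = 0.01 + 0.10 = 0.11.
P(Line=L4 | Defect ∈ {none, functional}) = 0.11/0.68 = 0.16176.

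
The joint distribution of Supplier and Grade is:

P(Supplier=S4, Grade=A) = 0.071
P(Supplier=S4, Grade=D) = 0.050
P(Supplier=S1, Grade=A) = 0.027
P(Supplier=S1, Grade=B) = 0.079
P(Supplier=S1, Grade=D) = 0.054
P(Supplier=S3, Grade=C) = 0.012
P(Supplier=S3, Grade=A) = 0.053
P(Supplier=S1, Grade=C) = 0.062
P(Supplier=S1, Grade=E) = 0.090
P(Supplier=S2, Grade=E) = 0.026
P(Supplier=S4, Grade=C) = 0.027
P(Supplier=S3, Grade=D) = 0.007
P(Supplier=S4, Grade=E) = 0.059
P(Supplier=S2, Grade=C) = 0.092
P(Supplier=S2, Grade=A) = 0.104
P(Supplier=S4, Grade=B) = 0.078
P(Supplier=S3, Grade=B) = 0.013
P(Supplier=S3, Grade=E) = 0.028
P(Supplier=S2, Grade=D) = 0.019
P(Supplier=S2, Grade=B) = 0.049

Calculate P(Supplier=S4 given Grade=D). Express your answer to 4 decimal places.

0.3846

P(Grade=D) = 0.054 + 0.019 + 0.007 + 0.050 = 0.130.
P(Supplier=S4 | Grade=D) = 0.050/0.130 = 0.3846.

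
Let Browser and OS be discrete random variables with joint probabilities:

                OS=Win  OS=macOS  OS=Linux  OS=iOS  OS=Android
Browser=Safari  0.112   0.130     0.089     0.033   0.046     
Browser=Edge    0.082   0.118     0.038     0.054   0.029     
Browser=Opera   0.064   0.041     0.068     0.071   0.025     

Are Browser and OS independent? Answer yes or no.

no

P(Browser=Opera) = 0.269 and P(OS=macOS) = 0.289, so their product is 0.07774, but P(Browser=Opera, OS=macOS) = 0.041. Since these differ, Browser and OS are not independent.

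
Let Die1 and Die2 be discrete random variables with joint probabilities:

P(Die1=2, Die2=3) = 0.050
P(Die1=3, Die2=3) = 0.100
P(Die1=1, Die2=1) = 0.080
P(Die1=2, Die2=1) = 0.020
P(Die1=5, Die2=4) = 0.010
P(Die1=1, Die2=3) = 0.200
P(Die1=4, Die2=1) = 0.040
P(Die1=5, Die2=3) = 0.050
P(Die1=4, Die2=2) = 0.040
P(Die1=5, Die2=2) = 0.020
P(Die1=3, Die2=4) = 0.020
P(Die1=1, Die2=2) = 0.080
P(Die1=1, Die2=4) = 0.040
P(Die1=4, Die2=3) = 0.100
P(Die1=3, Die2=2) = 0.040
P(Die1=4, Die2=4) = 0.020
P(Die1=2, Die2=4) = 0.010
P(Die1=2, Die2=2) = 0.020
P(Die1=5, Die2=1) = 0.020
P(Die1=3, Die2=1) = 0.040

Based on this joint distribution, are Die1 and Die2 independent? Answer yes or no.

Every cell satisfies P(Die1,Die2) = P(Die1)·P(Die2). For instance P(Die1=5) = 0.100, P(Die2=2) = 0.200, and 0.100×0.200 = 0.020 matches the joint entry. So Die1 and Die2 are independent.

yes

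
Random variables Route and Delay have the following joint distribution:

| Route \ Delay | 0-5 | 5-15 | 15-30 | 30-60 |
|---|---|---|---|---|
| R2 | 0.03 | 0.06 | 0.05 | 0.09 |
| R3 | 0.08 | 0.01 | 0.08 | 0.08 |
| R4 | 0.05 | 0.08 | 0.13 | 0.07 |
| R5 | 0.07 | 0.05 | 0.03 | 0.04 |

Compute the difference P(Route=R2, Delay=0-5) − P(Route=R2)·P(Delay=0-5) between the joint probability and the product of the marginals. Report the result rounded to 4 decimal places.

-0.0229

P(Route=R2) = 0.03 + 0.06 + 0.05 + 0.09 = 0.23.
P(Delay=0-5) = 0.03 + 0.08 + 0.05 + 0.07 = 0.23.
P(Route=R2, Delay=0-5) − P(Route=R2)P(Delay=0-5) = 0.03 − 0.23×0.23 = -0.0229.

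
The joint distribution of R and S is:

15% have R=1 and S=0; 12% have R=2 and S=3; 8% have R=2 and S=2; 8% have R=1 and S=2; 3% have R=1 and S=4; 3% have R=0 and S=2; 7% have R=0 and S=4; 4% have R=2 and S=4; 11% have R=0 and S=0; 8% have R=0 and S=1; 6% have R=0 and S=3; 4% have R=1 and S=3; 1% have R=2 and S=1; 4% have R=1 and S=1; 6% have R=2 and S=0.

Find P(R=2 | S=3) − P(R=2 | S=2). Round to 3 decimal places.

P(S=3) = 0.06 + 0.04 + 0.12 = 0.22; P(R=2 | S=3) = 0.12/0.22 = 0.5455.
P(S=2) = 0.03 + 0.08 + 0.08 = 0.19; P(R=2 | S=2) = 0.08/0.19 = 0.4211.
Difference = 0.124.

0.124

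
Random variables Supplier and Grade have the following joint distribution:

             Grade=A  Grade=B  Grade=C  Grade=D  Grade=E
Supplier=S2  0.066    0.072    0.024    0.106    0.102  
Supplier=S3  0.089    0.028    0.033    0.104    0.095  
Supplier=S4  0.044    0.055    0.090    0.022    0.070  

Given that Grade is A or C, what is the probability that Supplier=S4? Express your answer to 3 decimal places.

P(Grade=A) = 0.066 + 0.089 + 0.044 = 0.199.
P(Grade=C) = 0.024 + 0.033 + 0.090 = 0.147.
P(Grade ∈ {A, C}) = 0.199 + 0.147 = 0.346; P(Supplier=S4, Grade ∈ {A, C}) = 0.044 + 0.090 = 0.134.
P(Supplier=S4 | Grade ∈ {A, C}) = 0.134/0.346 = 0.387.

0.387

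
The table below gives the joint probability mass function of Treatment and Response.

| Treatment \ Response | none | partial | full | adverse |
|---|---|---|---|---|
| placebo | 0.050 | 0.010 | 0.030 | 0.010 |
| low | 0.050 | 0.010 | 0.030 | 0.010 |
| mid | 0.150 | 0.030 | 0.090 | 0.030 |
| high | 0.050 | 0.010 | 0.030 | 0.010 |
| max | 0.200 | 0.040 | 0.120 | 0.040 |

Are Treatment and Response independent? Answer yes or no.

yes

Every cell satisfies P(Treatment,Response) = P(Treatment)·P(Response). For instance P(Treatment=max) = 0.400, P(Response=full) = 0.300, and 0.400×0.300 = 0.120 matches the joint entry. So Treatment and Response are independent.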